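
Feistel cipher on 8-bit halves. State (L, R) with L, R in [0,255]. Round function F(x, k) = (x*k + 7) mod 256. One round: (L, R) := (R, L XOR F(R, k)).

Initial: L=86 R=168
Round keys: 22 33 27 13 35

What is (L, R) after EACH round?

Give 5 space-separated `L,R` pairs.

Answer: 168,33 33,224 224,134 134,53 53,192

Derivation:
Round 1 (k=22): L=168 R=33
Round 2 (k=33): L=33 R=224
Round 3 (k=27): L=224 R=134
Round 4 (k=13): L=134 R=53
Round 5 (k=35): L=53 R=192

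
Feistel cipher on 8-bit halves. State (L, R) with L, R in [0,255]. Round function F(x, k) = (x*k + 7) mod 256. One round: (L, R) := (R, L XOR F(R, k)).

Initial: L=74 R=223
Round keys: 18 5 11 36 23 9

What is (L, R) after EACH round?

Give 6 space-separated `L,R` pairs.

Round 1 (k=18): L=223 R=255
Round 2 (k=5): L=255 R=221
Round 3 (k=11): L=221 R=121
Round 4 (k=36): L=121 R=214
Round 5 (k=23): L=214 R=56
Round 6 (k=9): L=56 R=41

Answer: 223,255 255,221 221,121 121,214 214,56 56,41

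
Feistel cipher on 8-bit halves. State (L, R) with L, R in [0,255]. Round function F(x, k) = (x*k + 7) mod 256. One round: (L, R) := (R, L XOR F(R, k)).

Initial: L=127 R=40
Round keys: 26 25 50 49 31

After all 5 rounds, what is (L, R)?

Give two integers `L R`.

Round 1 (k=26): L=40 R=104
Round 2 (k=25): L=104 R=7
Round 3 (k=50): L=7 R=13
Round 4 (k=49): L=13 R=131
Round 5 (k=31): L=131 R=233

Answer: 131 233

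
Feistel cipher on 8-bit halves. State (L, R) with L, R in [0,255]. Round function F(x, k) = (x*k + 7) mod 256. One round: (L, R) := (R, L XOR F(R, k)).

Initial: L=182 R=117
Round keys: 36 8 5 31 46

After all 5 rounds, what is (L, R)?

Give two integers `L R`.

Round 1 (k=36): L=117 R=205
Round 2 (k=8): L=205 R=26
Round 3 (k=5): L=26 R=68
Round 4 (k=31): L=68 R=89
Round 5 (k=46): L=89 R=65

Answer: 89 65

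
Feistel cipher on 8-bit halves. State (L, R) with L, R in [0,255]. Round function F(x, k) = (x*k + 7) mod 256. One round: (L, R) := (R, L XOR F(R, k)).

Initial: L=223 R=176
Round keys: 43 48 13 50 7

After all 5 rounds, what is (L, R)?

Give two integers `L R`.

Answer: 44 161

Derivation:
Round 1 (k=43): L=176 R=72
Round 2 (k=48): L=72 R=55
Round 3 (k=13): L=55 R=154
Round 4 (k=50): L=154 R=44
Round 5 (k=7): L=44 R=161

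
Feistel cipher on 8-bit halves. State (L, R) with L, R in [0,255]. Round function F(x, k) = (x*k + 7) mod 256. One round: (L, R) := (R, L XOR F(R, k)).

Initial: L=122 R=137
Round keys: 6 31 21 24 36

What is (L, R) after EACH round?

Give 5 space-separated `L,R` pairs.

Round 1 (k=6): L=137 R=71
Round 2 (k=31): L=71 R=41
Round 3 (k=21): L=41 R=35
Round 4 (k=24): L=35 R=102
Round 5 (k=36): L=102 R=124

Answer: 137,71 71,41 41,35 35,102 102,124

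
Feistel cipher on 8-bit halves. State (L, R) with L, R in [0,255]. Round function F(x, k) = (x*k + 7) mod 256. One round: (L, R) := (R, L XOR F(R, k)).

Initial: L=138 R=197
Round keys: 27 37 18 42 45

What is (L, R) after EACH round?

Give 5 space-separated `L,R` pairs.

Round 1 (k=27): L=197 R=68
Round 2 (k=37): L=68 R=30
Round 3 (k=18): L=30 R=103
Round 4 (k=42): L=103 R=243
Round 5 (k=45): L=243 R=217

Answer: 197,68 68,30 30,103 103,243 243,217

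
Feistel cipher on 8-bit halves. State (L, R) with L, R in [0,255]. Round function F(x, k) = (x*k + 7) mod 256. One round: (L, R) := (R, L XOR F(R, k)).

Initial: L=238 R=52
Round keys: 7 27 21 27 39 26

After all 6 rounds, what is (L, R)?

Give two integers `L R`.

Answer: 138 34

Derivation:
Round 1 (k=7): L=52 R=157
Round 2 (k=27): L=157 R=162
Round 3 (k=21): L=162 R=204
Round 4 (k=27): L=204 R=41
Round 5 (k=39): L=41 R=138
Round 6 (k=26): L=138 R=34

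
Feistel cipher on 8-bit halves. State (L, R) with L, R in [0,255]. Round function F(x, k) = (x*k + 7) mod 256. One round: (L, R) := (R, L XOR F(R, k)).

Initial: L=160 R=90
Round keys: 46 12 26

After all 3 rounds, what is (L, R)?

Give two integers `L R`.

Answer: 177 146

Derivation:
Round 1 (k=46): L=90 R=147
Round 2 (k=12): L=147 R=177
Round 3 (k=26): L=177 R=146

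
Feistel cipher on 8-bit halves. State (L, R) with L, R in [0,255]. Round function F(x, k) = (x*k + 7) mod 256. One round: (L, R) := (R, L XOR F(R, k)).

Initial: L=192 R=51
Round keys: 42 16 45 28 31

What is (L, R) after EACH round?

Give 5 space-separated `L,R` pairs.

Round 1 (k=42): L=51 R=165
Round 2 (k=16): L=165 R=100
Round 3 (k=45): L=100 R=62
Round 4 (k=28): L=62 R=171
Round 5 (k=31): L=171 R=130

Answer: 51,165 165,100 100,62 62,171 171,130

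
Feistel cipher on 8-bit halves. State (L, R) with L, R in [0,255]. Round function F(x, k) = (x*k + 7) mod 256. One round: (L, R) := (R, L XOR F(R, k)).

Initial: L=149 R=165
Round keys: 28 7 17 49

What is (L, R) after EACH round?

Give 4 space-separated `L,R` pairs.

Round 1 (k=28): L=165 R=134
Round 2 (k=7): L=134 R=20
Round 3 (k=17): L=20 R=221
Round 4 (k=49): L=221 R=64

Answer: 165,134 134,20 20,221 221,64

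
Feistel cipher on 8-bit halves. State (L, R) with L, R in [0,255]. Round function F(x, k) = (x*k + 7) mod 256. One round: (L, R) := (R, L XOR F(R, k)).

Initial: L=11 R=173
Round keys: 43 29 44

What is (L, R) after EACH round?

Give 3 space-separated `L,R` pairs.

Round 1 (k=43): L=173 R=29
Round 2 (k=29): L=29 R=253
Round 3 (k=44): L=253 R=158

Answer: 173,29 29,253 253,158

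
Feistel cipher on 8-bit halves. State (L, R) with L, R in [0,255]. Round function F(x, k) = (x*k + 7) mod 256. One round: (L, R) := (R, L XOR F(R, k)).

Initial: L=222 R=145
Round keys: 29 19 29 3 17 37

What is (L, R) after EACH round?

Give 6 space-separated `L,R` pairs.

Round 1 (k=29): L=145 R=170
Round 2 (k=19): L=170 R=52
Round 3 (k=29): L=52 R=65
Round 4 (k=3): L=65 R=254
Round 5 (k=17): L=254 R=164
Round 6 (k=37): L=164 R=69

Answer: 145,170 170,52 52,65 65,254 254,164 164,69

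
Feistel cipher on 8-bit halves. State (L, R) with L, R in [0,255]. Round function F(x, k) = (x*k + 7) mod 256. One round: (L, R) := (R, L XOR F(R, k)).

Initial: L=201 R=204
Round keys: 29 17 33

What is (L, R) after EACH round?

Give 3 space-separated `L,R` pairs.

Answer: 204,234 234,93 93,238

Derivation:
Round 1 (k=29): L=204 R=234
Round 2 (k=17): L=234 R=93
Round 3 (k=33): L=93 R=238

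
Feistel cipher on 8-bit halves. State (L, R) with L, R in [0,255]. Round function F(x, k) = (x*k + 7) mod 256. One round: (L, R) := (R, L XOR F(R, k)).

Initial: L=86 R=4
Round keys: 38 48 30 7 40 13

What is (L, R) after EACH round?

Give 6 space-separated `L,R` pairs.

Answer: 4,201 201,179 179,200 200,204 204,47 47,166

Derivation:
Round 1 (k=38): L=4 R=201
Round 2 (k=48): L=201 R=179
Round 3 (k=30): L=179 R=200
Round 4 (k=7): L=200 R=204
Round 5 (k=40): L=204 R=47
Round 6 (k=13): L=47 R=166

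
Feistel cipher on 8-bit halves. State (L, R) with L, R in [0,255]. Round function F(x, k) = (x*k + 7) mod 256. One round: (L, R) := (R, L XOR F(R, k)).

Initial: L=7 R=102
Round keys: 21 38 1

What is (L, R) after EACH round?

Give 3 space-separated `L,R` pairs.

Round 1 (k=21): L=102 R=98
Round 2 (k=38): L=98 R=245
Round 3 (k=1): L=245 R=158

Answer: 102,98 98,245 245,158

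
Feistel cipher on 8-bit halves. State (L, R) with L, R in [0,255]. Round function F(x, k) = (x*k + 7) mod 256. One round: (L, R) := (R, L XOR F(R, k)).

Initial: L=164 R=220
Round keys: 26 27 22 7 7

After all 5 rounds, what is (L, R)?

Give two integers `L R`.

Round 1 (k=26): L=220 R=251
Round 2 (k=27): L=251 R=92
Round 3 (k=22): L=92 R=20
Round 4 (k=7): L=20 R=207
Round 5 (k=7): L=207 R=164

Answer: 207 164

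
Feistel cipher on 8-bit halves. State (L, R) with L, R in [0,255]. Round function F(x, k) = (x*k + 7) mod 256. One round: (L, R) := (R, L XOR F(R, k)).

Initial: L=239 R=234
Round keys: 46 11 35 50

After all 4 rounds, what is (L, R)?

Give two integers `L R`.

Answer: 70 130

Derivation:
Round 1 (k=46): L=234 R=252
Round 2 (k=11): L=252 R=49
Round 3 (k=35): L=49 R=70
Round 4 (k=50): L=70 R=130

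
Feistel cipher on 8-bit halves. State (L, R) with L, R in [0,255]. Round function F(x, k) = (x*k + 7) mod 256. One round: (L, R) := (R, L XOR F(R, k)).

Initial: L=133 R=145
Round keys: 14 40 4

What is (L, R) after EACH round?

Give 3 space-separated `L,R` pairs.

Answer: 145,112 112,22 22,47

Derivation:
Round 1 (k=14): L=145 R=112
Round 2 (k=40): L=112 R=22
Round 3 (k=4): L=22 R=47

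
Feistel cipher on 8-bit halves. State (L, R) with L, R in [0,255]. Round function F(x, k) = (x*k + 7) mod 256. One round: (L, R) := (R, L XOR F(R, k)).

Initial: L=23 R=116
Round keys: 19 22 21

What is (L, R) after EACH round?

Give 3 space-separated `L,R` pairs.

Round 1 (k=19): L=116 R=180
Round 2 (k=22): L=180 R=11
Round 3 (k=21): L=11 R=90

Answer: 116,180 180,11 11,90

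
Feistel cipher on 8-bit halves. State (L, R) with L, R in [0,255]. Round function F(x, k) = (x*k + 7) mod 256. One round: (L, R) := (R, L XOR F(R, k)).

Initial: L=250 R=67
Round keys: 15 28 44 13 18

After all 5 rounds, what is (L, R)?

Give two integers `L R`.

Answer: 128 30

Derivation:
Round 1 (k=15): L=67 R=14
Round 2 (k=28): L=14 R=204
Round 3 (k=44): L=204 R=25
Round 4 (k=13): L=25 R=128
Round 5 (k=18): L=128 R=30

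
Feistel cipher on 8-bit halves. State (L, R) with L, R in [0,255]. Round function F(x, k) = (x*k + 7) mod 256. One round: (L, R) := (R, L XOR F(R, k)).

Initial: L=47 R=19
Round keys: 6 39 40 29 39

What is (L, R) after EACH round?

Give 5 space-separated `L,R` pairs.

Answer: 19,86 86,50 50,129 129,150 150,96

Derivation:
Round 1 (k=6): L=19 R=86
Round 2 (k=39): L=86 R=50
Round 3 (k=40): L=50 R=129
Round 4 (k=29): L=129 R=150
Round 5 (k=39): L=150 R=96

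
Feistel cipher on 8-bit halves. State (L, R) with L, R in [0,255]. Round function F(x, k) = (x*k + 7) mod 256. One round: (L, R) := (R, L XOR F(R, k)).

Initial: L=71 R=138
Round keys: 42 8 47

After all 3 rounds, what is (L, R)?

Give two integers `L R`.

Round 1 (k=42): L=138 R=236
Round 2 (k=8): L=236 R=237
Round 3 (k=47): L=237 R=102

Answer: 237 102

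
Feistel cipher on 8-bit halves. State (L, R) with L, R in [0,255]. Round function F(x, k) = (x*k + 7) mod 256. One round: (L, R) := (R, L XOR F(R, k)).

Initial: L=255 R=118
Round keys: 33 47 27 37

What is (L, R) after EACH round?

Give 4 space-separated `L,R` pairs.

Round 1 (k=33): L=118 R=194
Round 2 (k=47): L=194 R=211
Round 3 (k=27): L=211 R=138
Round 4 (k=37): L=138 R=42

Answer: 118,194 194,211 211,138 138,42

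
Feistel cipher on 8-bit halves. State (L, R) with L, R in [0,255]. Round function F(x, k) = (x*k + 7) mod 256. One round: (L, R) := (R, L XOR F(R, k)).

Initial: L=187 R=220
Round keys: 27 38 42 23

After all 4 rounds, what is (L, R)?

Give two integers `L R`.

Answer: 117 81

Derivation:
Round 1 (k=27): L=220 R=128
Round 2 (k=38): L=128 R=219
Round 3 (k=42): L=219 R=117
Round 4 (k=23): L=117 R=81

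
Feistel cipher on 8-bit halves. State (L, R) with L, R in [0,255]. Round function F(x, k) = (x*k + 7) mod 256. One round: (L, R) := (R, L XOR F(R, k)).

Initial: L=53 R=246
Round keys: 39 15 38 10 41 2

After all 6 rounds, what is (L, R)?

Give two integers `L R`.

Round 1 (k=39): L=246 R=180
Round 2 (k=15): L=180 R=101
Round 3 (k=38): L=101 R=177
Round 4 (k=10): L=177 R=148
Round 5 (k=41): L=148 R=10
Round 6 (k=2): L=10 R=143

Answer: 10 143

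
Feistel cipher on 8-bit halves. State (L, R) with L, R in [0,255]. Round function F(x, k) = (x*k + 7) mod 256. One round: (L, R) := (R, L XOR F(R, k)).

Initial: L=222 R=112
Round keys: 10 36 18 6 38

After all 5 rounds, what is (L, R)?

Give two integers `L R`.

Round 1 (k=10): L=112 R=185
Round 2 (k=36): L=185 R=123
Round 3 (k=18): L=123 R=20
Round 4 (k=6): L=20 R=4
Round 5 (k=38): L=4 R=139

Answer: 4 139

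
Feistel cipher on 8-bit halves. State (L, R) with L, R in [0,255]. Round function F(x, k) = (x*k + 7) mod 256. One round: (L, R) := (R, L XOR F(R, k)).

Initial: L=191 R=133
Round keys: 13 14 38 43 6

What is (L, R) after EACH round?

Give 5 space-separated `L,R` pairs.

Round 1 (k=13): L=133 R=119
Round 2 (k=14): L=119 R=12
Round 3 (k=38): L=12 R=184
Round 4 (k=43): L=184 R=227
Round 5 (k=6): L=227 R=225

Answer: 133,119 119,12 12,184 184,227 227,225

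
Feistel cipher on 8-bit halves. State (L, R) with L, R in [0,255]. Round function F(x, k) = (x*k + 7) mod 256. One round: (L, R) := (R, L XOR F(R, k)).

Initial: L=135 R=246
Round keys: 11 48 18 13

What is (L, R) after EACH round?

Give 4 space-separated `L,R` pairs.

Round 1 (k=11): L=246 R=30
Round 2 (k=48): L=30 R=81
Round 3 (k=18): L=81 R=167
Round 4 (k=13): L=167 R=211

Answer: 246,30 30,81 81,167 167,211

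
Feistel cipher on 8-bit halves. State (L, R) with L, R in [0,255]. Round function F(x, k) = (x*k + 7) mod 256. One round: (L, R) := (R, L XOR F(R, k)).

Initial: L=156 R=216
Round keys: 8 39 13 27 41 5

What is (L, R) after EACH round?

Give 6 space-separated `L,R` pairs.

Answer: 216,91 91,60 60,72 72,163 163,106 106,186

Derivation:
Round 1 (k=8): L=216 R=91
Round 2 (k=39): L=91 R=60
Round 3 (k=13): L=60 R=72
Round 4 (k=27): L=72 R=163
Round 5 (k=41): L=163 R=106
Round 6 (k=5): L=106 R=186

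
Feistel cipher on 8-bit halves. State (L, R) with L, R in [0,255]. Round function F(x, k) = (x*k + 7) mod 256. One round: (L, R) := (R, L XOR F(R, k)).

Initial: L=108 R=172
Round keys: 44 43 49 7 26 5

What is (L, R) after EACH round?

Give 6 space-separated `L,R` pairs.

Answer: 172,251 251,156 156,24 24,51 51,45 45,219

Derivation:
Round 1 (k=44): L=172 R=251
Round 2 (k=43): L=251 R=156
Round 3 (k=49): L=156 R=24
Round 4 (k=7): L=24 R=51
Round 5 (k=26): L=51 R=45
Round 6 (k=5): L=45 R=219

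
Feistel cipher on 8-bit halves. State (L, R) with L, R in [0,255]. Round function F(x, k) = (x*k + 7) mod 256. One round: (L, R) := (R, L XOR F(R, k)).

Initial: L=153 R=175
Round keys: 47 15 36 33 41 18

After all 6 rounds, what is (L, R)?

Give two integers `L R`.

Answer: 53 73

Derivation:
Round 1 (k=47): L=175 R=177
Round 2 (k=15): L=177 R=201
Round 3 (k=36): L=201 R=250
Round 4 (k=33): L=250 R=136
Round 5 (k=41): L=136 R=53
Round 6 (k=18): L=53 R=73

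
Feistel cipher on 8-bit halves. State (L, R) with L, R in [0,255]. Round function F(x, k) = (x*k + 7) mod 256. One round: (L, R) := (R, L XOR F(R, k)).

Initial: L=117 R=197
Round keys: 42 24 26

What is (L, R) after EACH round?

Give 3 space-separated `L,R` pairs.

Round 1 (k=42): L=197 R=44
Round 2 (k=24): L=44 R=226
Round 3 (k=26): L=226 R=215

Answer: 197,44 44,226 226,215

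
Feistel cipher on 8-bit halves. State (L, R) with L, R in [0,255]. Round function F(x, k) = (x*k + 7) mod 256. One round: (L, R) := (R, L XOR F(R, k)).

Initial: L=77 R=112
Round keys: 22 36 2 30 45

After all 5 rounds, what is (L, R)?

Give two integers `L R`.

Round 1 (k=22): L=112 R=234
Round 2 (k=36): L=234 R=159
Round 3 (k=2): L=159 R=175
Round 4 (k=30): L=175 R=22
Round 5 (k=45): L=22 R=74

Answer: 22 74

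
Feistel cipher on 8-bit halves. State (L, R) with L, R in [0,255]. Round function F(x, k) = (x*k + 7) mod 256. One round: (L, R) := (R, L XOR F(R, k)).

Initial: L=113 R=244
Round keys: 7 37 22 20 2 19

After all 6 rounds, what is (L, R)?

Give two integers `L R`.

Round 1 (k=7): L=244 R=194
Round 2 (k=37): L=194 R=229
Round 3 (k=22): L=229 R=119
Round 4 (k=20): L=119 R=182
Round 5 (k=2): L=182 R=4
Round 6 (k=19): L=4 R=229

Answer: 4 229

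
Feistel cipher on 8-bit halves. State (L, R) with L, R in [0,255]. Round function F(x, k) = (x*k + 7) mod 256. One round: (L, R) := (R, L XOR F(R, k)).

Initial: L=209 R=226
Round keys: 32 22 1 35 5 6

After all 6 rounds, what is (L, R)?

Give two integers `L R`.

Answer: 17 61

Derivation:
Round 1 (k=32): L=226 R=150
Round 2 (k=22): L=150 R=9
Round 3 (k=1): L=9 R=134
Round 4 (k=35): L=134 R=80
Round 5 (k=5): L=80 R=17
Round 6 (k=6): L=17 R=61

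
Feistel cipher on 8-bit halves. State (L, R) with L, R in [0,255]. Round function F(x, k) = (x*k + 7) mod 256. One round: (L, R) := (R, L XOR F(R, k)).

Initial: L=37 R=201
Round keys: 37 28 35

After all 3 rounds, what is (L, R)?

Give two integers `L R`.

Answer: 170 116

Derivation:
Round 1 (k=37): L=201 R=49
Round 2 (k=28): L=49 R=170
Round 3 (k=35): L=170 R=116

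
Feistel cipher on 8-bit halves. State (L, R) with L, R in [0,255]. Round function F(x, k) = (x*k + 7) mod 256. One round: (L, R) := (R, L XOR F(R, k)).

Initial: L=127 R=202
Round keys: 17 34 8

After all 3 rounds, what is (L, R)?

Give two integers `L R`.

Round 1 (k=17): L=202 R=14
Round 2 (k=34): L=14 R=41
Round 3 (k=8): L=41 R=65

Answer: 41 65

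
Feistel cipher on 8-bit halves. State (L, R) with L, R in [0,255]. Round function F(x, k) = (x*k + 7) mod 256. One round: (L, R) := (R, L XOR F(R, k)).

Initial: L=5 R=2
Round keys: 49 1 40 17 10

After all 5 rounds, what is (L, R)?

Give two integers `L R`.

Round 1 (k=49): L=2 R=108
Round 2 (k=1): L=108 R=113
Round 3 (k=40): L=113 R=195
Round 4 (k=17): L=195 R=139
Round 5 (k=10): L=139 R=182

Answer: 139 182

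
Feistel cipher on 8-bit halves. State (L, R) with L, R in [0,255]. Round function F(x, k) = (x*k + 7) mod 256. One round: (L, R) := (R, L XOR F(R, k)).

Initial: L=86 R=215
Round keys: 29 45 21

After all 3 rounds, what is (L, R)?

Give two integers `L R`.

Round 1 (k=29): L=215 R=52
Round 2 (k=45): L=52 R=252
Round 3 (k=21): L=252 R=135

Answer: 252 135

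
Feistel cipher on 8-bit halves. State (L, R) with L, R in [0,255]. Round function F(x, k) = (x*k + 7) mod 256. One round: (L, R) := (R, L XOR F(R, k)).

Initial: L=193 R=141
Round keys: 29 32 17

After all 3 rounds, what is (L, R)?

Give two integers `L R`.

Answer: 170 144

Derivation:
Round 1 (k=29): L=141 R=193
Round 2 (k=32): L=193 R=170
Round 3 (k=17): L=170 R=144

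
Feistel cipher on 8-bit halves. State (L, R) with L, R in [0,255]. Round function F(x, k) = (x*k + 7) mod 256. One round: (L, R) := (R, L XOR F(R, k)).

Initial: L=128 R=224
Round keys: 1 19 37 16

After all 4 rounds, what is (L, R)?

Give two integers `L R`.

Round 1 (k=1): L=224 R=103
Round 2 (k=19): L=103 R=76
Round 3 (k=37): L=76 R=100
Round 4 (k=16): L=100 R=11

Answer: 100 11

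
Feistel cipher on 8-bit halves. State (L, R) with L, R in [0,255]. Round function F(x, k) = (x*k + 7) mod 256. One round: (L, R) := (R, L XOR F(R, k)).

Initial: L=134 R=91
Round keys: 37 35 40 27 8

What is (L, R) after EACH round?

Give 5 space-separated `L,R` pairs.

Answer: 91,168 168,164 164,15 15,56 56,200

Derivation:
Round 1 (k=37): L=91 R=168
Round 2 (k=35): L=168 R=164
Round 3 (k=40): L=164 R=15
Round 4 (k=27): L=15 R=56
Round 5 (k=8): L=56 R=200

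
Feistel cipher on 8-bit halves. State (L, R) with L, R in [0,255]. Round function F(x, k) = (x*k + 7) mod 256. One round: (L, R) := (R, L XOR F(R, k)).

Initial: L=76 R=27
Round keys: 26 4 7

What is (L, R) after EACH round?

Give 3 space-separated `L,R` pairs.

Round 1 (k=26): L=27 R=137
Round 2 (k=4): L=137 R=48
Round 3 (k=7): L=48 R=222

Answer: 27,137 137,48 48,222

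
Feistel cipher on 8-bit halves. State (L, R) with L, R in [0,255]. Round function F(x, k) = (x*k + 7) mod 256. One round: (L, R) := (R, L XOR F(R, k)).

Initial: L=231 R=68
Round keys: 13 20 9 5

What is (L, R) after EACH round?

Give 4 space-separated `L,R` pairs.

Round 1 (k=13): L=68 R=156
Round 2 (k=20): L=156 R=115
Round 3 (k=9): L=115 R=142
Round 4 (k=5): L=142 R=190

Answer: 68,156 156,115 115,142 142,190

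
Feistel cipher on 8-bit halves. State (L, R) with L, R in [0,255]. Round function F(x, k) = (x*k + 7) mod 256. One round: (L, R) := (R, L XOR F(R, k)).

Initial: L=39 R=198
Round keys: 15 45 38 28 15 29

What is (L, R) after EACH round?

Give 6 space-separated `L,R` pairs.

Answer: 198,134 134,83 83,223 223,56 56,144 144,111

Derivation:
Round 1 (k=15): L=198 R=134
Round 2 (k=45): L=134 R=83
Round 3 (k=38): L=83 R=223
Round 4 (k=28): L=223 R=56
Round 5 (k=15): L=56 R=144
Round 6 (k=29): L=144 R=111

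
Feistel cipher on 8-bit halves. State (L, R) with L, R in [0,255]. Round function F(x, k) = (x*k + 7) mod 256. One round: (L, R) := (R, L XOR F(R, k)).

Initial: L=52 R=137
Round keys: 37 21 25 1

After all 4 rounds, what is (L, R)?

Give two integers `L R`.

Round 1 (k=37): L=137 R=224
Round 2 (k=21): L=224 R=238
Round 3 (k=25): L=238 R=165
Round 4 (k=1): L=165 R=66

Answer: 165 66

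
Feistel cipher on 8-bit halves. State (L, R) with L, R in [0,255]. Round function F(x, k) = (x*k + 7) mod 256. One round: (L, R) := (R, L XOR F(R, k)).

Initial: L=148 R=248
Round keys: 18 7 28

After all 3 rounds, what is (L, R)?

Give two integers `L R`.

Round 1 (k=18): L=248 R=227
Round 2 (k=7): L=227 R=196
Round 3 (k=28): L=196 R=148

Answer: 196 148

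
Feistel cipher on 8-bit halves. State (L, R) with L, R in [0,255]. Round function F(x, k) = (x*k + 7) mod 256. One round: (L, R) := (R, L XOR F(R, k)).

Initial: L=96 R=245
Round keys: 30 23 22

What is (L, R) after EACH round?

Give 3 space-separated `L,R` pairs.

Answer: 245,221 221,23 23,220

Derivation:
Round 1 (k=30): L=245 R=221
Round 2 (k=23): L=221 R=23
Round 3 (k=22): L=23 R=220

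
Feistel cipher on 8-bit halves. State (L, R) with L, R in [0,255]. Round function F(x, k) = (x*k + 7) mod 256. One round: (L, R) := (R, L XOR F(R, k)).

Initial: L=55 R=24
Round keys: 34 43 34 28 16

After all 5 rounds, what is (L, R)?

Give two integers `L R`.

Answer: 12 226

Derivation:
Round 1 (k=34): L=24 R=0
Round 2 (k=43): L=0 R=31
Round 3 (k=34): L=31 R=37
Round 4 (k=28): L=37 R=12
Round 5 (k=16): L=12 R=226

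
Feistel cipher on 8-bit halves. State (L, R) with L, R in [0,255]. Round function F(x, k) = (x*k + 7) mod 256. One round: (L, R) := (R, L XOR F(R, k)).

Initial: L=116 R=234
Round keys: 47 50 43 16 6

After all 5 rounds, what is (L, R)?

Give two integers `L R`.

Round 1 (k=47): L=234 R=137
Round 2 (k=50): L=137 R=35
Round 3 (k=43): L=35 R=97
Round 4 (k=16): L=97 R=52
Round 5 (k=6): L=52 R=94

Answer: 52 94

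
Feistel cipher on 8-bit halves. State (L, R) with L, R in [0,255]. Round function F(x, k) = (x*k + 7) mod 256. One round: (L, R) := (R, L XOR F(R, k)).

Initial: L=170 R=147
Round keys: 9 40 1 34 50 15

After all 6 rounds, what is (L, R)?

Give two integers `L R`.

Answer: 234 4

Derivation:
Round 1 (k=9): L=147 R=152
Round 2 (k=40): L=152 R=84
Round 3 (k=1): L=84 R=195
Round 4 (k=34): L=195 R=185
Round 5 (k=50): L=185 R=234
Round 6 (k=15): L=234 R=4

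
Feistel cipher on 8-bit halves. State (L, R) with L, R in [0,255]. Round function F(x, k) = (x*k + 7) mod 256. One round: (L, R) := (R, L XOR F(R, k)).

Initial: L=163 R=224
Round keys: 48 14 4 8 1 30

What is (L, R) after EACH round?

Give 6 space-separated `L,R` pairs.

Answer: 224,164 164,31 31,39 39,32 32,0 0,39

Derivation:
Round 1 (k=48): L=224 R=164
Round 2 (k=14): L=164 R=31
Round 3 (k=4): L=31 R=39
Round 4 (k=8): L=39 R=32
Round 5 (k=1): L=32 R=0
Round 6 (k=30): L=0 R=39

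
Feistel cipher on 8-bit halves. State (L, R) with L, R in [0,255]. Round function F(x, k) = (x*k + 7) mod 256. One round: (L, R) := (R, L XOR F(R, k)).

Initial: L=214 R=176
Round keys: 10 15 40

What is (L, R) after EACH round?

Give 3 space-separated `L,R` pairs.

Round 1 (k=10): L=176 R=49
Round 2 (k=15): L=49 R=86
Round 3 (k=40): L=86 R=70

Answer: 176,49 49,86 86,70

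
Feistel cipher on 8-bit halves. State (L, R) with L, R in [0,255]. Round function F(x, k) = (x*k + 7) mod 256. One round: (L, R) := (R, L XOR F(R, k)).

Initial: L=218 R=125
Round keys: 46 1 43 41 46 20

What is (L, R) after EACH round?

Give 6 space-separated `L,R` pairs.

Round 1 (k=46): L=125 R=167
Round 2 (k=1): L=167 R=211
Round 3 (k=43): L=211 R=223
Round 4 (k=41): L=223 R=109
Round 5 (k=46): L=109 R=66
Round 6 (k=20): L=66 R=66

Answer: 125,167 167,211 211,223 223,109 109,66 66,66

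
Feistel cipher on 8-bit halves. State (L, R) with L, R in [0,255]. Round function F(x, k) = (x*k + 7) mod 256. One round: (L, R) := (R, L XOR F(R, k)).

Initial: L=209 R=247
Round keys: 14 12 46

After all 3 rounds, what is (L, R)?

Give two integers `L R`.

Round 1 (k=14): L=247 R=88
Round 2 (k=12): L=88 R=208
Round 3 (k=46): L=208 R=63

Answer: 208 63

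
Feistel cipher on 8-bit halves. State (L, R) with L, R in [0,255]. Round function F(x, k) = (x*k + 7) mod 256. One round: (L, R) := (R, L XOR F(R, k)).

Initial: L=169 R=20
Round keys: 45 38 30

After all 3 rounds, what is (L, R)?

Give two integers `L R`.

Answer: 7 251

Derivation:
Round 1 (k=45): L=20 R=34
Round 2 (k=38): L=34 R=7
Round 3 (k=30): L=7 R=251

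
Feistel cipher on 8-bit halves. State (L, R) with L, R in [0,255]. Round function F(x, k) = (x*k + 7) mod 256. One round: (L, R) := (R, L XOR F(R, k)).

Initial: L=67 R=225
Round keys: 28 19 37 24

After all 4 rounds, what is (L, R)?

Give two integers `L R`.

Round 1 (k=28): L=225 R=224
Round 2 (k=19): L=224 R=70
Round 3 (k=37): L=70 R=197
Round 4 (k=24): L=197 R=57

Answer: 197 57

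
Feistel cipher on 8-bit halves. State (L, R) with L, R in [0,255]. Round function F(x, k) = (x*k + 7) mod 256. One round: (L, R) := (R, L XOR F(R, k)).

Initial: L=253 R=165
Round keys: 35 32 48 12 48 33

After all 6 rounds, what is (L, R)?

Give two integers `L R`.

Round 1 (k=35): L=165 R=107
Round 2 (k=32): L=107 R=194
Round 3 (k=48): L=194 R=12
Round 4 (k=12): L=12 R=85
Round 5 (k=48): L=85 R=251
Round 6 (k=33): L=251 R=55

Answer: 251 55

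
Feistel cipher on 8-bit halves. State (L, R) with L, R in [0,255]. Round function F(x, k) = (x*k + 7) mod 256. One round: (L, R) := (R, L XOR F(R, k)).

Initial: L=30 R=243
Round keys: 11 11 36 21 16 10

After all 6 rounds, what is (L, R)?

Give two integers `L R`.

Round 1 (k=11): L=243 R=102
Round 2 (k=11): L=102 R=154
Round 3 (k=36): L=154 R=201
Round 4 (k=21): L=201 R=30
Round 5 (k=16): L=30 R=46
Round 6 (k=10): L=46 R=205

Answer: 46 205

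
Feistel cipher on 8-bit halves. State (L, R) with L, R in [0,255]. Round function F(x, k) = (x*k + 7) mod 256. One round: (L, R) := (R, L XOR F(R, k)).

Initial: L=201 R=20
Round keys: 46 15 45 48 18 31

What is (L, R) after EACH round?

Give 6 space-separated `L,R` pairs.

Answer: 20,86 86,5 5,190 190,162 162,213 213,112

Derivation:
Round 1 (k=46): L=20 R=86
Round 2 (k=15): L=86 R=5
Round 3 (k=45): L=5 R=190
Round 4 (k=48): L=190 R=162
Round 5 (k=18): L=162 R=213
Round 6 (k=31): L=213 R=112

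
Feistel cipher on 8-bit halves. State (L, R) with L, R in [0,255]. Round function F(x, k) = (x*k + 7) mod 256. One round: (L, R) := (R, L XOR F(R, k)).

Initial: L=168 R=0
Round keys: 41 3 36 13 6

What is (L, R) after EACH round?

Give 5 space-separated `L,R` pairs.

Round 1 (k=41): L=0 R=175
Round 2 (k=3): L=175 R=20
Round 3 (k=36): L=20 R=120
Round 4 (k=13): L=120 R=11
Round 5 (k=6): L=11 R=49

Answer: 0,175 175,20 20,120 120,11 11,49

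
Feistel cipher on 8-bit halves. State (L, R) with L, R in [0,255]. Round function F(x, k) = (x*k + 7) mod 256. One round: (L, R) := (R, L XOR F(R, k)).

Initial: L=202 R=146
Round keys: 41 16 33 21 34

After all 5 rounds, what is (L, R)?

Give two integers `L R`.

Round 1 (k=41): L=146 R=163
Round 2 (k=16): L=163 R=165
Round 3 (k=33): L=165 R=239
Round 4 (k=21): L=239 R=7
Round 5 (k=34): L=7 R=26

Answer: 7 26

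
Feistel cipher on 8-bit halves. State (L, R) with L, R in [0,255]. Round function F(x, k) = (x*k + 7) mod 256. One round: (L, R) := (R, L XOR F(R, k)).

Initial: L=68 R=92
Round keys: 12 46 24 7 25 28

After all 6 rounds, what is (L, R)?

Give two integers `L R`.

Answer: 1 53

Derivation:
Round 1 (k=12): L=92 R=19
Round 2 (k=46): L=19 R=45
Round 3 (k=24): L=45 R=44
Round 4 (k=7): L=44 R=22
Round 5 (k=25): L=22 R=1
Round 6 (k=28): L=1 R=53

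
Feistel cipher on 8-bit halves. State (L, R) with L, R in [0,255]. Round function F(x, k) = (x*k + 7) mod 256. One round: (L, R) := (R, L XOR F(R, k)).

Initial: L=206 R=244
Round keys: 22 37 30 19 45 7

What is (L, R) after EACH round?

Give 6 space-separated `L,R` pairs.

Round 1 (k=22): L=244 R=49
Round 2 (k=37): L=49 R=232
Round 3 (k=30): L=232 R=6
Round 4 (k=19): L=6 R=145
Round 5 (k=45): L=145 R=130
Round 6 (k=7): L=130 R=4

Answer: 244,49 49,232 232,6 6,145 145,130 130,4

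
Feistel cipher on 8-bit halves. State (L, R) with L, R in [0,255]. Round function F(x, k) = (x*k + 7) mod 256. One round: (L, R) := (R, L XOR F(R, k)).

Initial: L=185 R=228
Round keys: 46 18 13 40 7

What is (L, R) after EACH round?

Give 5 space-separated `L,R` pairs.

Answer: 228,70 70,23 23,116 116,48 48,35

Derivation:
Round 1 (k=46): L=228 R=70
Round 2 (k=18): L=70 R=23
Round 3 (k=13): L=23 R=116
Round 4 (k=40): L=116 R=48
Round 5 (k=7): L=48 R=35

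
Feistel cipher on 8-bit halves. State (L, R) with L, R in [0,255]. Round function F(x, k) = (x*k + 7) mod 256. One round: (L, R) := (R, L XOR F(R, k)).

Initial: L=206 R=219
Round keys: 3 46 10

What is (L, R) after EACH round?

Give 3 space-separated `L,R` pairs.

Round 1 (k=3): L=219 R=86
Round 2 (k=46): L=86 R=160
Round 3 (k=10): L=160 R=17

Answer: 219,86 86,160 160,17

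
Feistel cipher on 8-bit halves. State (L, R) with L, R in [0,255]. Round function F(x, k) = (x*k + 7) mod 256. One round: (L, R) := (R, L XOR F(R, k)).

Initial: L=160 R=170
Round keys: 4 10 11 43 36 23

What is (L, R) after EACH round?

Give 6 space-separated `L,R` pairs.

Answer: 170,15 15,55 55,107 107,55 55,168 168,40

Derivation:
Round 1 (k=4): L=170 R=15
Round 2 (k=10): L=15 R=55
Round 3 (k=11): L=55 R=107
Round 4 (k=43): L=107 R=55
Round 5 (k=36): L=55 R=168
Round 6 (k=23): L=168 R=40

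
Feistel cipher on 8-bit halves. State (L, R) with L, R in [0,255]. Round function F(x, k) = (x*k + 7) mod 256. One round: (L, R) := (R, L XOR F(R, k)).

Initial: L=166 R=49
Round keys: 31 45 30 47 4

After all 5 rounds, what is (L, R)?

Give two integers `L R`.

Round 1 (k=31): L=49 R=80
Round 2 (k=45): L=80 R=38
Round 3 (k=30): L=38 R=43
Round 4 (k=47): L=43 R=202
Round 5 (k=4): L=202 R=4

Answer: 202 4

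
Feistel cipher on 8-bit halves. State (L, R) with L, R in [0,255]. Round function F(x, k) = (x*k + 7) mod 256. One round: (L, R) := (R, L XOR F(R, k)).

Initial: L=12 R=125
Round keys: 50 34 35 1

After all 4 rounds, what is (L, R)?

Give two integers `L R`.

Round 1 (k=50): L=125 R=125
Round 2 (k=34): L=125 R=220
Round 3 (k=35): L=220 R=102
Round 4 (k=1): L=102 R=177

Answer: 102 177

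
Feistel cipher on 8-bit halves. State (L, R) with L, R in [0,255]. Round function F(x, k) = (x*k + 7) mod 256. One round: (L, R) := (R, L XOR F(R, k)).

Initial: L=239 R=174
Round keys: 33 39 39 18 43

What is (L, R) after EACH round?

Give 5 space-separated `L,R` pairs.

Round 1 (k=33): L=174 R=154
Round 2 (k=39): L=154 R=211
Round 3 (k=39): L=211 R=182
Round 4 (k=18): L=182 R=0
Round 5 (k=43): L=0 R=177

Answer: 174,154 154,211 211,182 182,0 0,177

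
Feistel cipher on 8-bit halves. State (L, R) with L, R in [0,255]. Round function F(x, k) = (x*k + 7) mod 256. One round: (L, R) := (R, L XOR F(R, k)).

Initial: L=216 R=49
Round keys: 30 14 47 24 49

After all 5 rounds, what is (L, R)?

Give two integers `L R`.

Round 1 (k=30): L=49 R=29
Round 2 (k=14): L=29 R=172
Round 3 (k=47): L=172 R=134
Round 4 (k=24): L=134 R=59
Round 5 (k=49): L=59 R=212

Answer: 59 212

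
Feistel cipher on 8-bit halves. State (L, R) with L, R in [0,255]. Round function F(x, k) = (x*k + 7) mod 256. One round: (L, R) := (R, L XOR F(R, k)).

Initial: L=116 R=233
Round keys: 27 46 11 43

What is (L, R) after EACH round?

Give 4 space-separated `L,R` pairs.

Answer: 233,238 238,34 34,147 147,154

Derivation:
Round 1 (k=27): L=233 R=238
Round 2 (k=46): L=238 R=34
Round 3 (k=11): L=34 R=147
Round 4 (k=43): L=147 R=154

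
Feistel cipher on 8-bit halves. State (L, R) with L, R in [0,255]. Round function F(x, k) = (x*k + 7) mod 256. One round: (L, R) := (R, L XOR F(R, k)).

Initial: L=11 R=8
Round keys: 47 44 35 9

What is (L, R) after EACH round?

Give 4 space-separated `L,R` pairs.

Round 1 (k=47): L=8 R=116
Round 2 (k=44): L=116 R=255
Round 3 (k=35): L=255 R=144
Round 4 (k=9): L=144 R=232

Answer: 8,116 116,255 255,144 144,232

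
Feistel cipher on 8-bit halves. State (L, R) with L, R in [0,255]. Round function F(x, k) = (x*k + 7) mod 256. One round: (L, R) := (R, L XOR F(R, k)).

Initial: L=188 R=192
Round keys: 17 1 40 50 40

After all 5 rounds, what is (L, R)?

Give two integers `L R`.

Round 1 (k=17): L=192 R=123
Round 2 (k=1): L=123 R=66
Round 3 (k=40): L=66 R=44
Round 4 (k=50): L=44 R=221
Round 5 (k=40): L=221 R=163

Answer: 221 163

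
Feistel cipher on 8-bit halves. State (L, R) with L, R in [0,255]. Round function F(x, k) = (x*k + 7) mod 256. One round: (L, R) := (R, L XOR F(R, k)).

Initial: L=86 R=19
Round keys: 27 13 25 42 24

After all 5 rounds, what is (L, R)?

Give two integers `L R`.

Round 1 (k=27): L=19 R=94
Round 2 (k=13): L=94 R=222
Round 3 (k=25): L=222 R=235
Round 4 (k=42): L=235 R=75
Round 5 (k=24): L=75 R=228

Answer: 75 228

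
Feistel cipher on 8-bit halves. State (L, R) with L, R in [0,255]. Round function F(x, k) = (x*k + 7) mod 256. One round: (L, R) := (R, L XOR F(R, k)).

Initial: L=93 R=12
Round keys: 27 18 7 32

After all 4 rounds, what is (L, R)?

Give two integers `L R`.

Answer: 118 88

Derivation:
Round 1 (k=27): L=12 R=22
Round 2 (k=18): L=22 R=159
Round 3 (k=7): L=159 R=118
Round 4 (k=32): L=118 R=88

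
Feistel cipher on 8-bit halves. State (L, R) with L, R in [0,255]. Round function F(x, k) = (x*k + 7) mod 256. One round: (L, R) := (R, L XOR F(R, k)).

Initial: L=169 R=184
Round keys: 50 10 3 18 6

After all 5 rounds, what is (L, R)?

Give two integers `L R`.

Answer: 88 97

Derivation:
Round 1 (k=50): L=184 R=94
Round 2 (k=10): L=94 R=11
Round 3 (k=3): L=11 R=118
Round 4 (k=18): L=118 R=88
Round 5 (k=6): L=88 R=97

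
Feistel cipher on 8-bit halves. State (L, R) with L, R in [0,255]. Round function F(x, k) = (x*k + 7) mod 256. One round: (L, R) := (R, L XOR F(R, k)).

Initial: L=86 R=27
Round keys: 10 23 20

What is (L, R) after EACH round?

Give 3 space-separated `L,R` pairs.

Round 1 (k=10): L=27 R=67
Round 2 (k=23): L=67 R=23
Round 3 (k=20): L=23 R=144

Answer: 27,67 67,23 23,144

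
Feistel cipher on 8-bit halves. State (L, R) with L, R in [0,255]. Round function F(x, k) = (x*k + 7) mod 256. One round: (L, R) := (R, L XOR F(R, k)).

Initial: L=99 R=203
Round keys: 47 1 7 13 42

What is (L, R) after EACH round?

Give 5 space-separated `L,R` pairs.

Round 1 (k=47): L=203 R=47
Round 2 (k=1): L=47 R=253
Round 3 (k=7): L=253 R=221
Round 4 (k=13): L=221 R=189
Round 5 (k=42): L=189 R=212

Answer: 203,47 47,253 253,221 221,189 189,212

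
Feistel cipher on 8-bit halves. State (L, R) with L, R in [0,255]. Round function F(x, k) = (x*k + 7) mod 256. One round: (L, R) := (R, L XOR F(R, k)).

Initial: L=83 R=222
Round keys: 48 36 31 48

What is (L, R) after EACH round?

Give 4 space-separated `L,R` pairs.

Answer: 222,244 244,137 137,106 106,110

Derivation:
Round 1 (k=48): L=222 R=244
Round 2 (k=36): L=244 R=137
Round 3 (k=31): L=137 R=106
Round 4 (k=48): L=106 R=110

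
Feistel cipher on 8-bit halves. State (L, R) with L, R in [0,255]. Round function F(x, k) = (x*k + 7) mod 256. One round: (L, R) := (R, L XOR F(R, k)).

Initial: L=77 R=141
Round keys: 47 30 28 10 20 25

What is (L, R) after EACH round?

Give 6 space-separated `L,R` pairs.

Round 1 (k=47): L=141 R=167
Round 2 (k=30): L=167 R=20
Round 3 (k=28): L=20 R=144
Round 4 (k=10): L=144 R=179
Round 5 (k=20): L=179 R=147
Round 6 (k=25): L=147 R=209

Answer: 141,167 167,20 20,144 144,179 179,147 147,209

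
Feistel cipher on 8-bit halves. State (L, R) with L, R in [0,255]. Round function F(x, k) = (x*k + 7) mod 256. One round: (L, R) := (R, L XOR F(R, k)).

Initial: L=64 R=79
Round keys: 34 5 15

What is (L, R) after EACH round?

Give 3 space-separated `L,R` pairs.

Round 1 (k=34): L=79 R=197
Round 2 (k=5): L=197 R=175
Round 3 (k=15): L=175 R=141

Answer: 79,197 197,175 175,141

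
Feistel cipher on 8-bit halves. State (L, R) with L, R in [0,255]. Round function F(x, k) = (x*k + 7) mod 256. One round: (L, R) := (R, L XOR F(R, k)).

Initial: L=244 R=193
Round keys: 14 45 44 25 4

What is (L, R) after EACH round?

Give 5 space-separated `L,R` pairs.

Round 1 (k=14): L=193 R=97
Round 2 (k=45): L=97 R=213
Round 3 (k=44): L=213 R=194
Round 4 (k=25): L=194 R=44
Round 5 (k=4): L=44 R=117

Answer: 193,97 97,213 213,194 194,44 44,117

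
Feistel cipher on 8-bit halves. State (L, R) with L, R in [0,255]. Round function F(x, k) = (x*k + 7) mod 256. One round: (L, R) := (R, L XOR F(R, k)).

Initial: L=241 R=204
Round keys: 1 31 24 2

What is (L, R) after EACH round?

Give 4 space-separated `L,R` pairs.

Round 1 (k=1): L=204 R=34
Round 2 (k=31): L=34 R=233
Round 3 (k=24): L=233 R=253
Round 4 (k=2): L=253 R=232

Answer: 204,34 34,233 233,253 253,232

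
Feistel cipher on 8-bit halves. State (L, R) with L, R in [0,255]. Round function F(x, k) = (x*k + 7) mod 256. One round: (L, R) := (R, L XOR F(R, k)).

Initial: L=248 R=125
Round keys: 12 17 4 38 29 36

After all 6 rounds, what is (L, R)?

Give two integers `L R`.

Answer: 7 187

Derivation:
Round 1 (k=12): L=125 R=27
Round 2 (k=17): L=27 R=175
Round 3 (k=4): L=175 R=216
Round 4 (k=38): L=216 R=184
Round 5 (k=29): L=184 R=7
Round 6 (k=36): L=7 R=187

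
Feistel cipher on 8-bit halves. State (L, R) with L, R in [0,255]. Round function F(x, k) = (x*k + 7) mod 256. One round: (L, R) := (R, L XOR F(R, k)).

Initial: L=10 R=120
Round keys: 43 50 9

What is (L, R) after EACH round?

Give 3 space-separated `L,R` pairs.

Answer: 120,37 37,57 57,45

Derivation:
Round 1 (k=43): L=120 R=37
Round 2 (k=50): L=37 R=57
Round 3 (k=9): L=57 R=45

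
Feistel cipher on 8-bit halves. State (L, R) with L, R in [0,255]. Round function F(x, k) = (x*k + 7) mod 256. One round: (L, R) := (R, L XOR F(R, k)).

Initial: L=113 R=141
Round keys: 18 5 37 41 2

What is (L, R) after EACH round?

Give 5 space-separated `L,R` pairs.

Answer: 141,128 128,10 10,249 249,226 226,50

Derivation:
Round 1 (k=18): L=141 R=128
Round 2 (k=5): L=128 R=10
Round 3 (k=37): L=10 R=249
Round 4 (k=41): L=249 R=226
Round 5 (k=2): L=226 R=50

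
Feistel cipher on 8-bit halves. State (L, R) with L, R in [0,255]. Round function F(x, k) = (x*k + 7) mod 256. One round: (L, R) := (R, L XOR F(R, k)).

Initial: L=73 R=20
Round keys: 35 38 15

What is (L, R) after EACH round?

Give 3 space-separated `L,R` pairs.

Round 1 (k=35): L=20 R=138
Round 2 (k=38): L=138 R=151
Round 3 (k=15): L=151 R=106

Answer: 20,138 138,151 151,106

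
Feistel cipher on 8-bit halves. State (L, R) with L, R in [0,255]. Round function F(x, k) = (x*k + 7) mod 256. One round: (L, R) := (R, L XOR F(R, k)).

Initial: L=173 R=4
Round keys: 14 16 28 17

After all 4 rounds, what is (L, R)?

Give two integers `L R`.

Answer: 73 195

Derivation:
Round 1 (k=14): L=4 R=146
Round 2 (k=16): L=146 R=35
Round 3 (k=28): L=35 R=73
Round 4 (k=17): L=73 R=195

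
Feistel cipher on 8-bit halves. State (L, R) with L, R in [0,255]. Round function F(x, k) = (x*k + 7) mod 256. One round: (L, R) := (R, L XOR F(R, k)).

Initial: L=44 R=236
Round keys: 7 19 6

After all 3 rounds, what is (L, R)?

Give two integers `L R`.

Answer: 144 48

Derivation:
Round 1 (k=7): L=236 R=87
Round 2 (k=19): L=87 R=144
Round 3 (k=6): L=144 R=48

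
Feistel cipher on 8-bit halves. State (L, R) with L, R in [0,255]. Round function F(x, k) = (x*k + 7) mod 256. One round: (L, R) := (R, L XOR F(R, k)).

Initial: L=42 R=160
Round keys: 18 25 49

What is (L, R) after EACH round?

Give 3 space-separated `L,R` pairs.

Round 1 (k=18): L=160 R=109
Round 2 (k=25): L=109 R=12
Round 3 (k=49): L=12 R=62

Answer: 160,109 109,12 12,62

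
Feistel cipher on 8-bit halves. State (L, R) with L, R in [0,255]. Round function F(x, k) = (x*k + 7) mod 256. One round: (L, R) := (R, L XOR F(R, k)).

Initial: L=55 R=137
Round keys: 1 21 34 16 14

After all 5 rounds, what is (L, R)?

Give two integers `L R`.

Round 1 (k=1): L=137 R=167
Round 2 (k=21): L=167 R=51
Round 3 (k=34): L=51 R=106
Round 4 (k=16): L=106 R=148
Round 5 (k=14): L=148 R=117

Answer: 148 117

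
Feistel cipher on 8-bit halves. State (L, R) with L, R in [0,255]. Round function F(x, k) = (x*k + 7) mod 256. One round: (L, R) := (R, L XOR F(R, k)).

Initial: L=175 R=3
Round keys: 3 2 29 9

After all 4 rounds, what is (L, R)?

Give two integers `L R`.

Round 1 (k=3): L=3 R=191
Round 2 (k=2): L=191 R=134
Round 3 (k=29): L=134 R=138
Round 4 (k=9): L=138 R=103

Answer: 138 103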